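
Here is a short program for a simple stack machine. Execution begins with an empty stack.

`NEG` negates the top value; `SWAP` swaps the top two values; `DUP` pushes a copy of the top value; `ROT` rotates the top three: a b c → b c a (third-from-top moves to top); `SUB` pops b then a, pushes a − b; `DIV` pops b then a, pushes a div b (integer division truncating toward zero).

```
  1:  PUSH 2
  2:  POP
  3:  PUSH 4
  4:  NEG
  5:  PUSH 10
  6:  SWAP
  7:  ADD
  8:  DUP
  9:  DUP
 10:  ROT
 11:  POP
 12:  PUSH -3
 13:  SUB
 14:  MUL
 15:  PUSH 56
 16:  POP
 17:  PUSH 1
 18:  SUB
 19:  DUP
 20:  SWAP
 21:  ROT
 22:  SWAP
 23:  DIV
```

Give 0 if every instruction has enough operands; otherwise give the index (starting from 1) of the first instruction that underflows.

21

PUSH 2   [2]
POP      []
PUSH 4   [4]
NEG      [-4]
PUSH 10  [-4, 10]
SWAP     [10, -4]
ADD      [6]
DUP      [6, 6]
DUP      [6, 6, 6]
ROT      [6, 6, 6]
POP      [6, 6]
PUSH -3  [6, 6, -3]
SUB      [6, 9]
MUL      [54]
PUSH 56  [54, 56]
POP      [54]
PUSH 1   [54, 1]
SUB      [53]
DUP      [53, 53]
SWAP     [53, 53]
ROT  — needs 3 operands, stack has 2 → underflow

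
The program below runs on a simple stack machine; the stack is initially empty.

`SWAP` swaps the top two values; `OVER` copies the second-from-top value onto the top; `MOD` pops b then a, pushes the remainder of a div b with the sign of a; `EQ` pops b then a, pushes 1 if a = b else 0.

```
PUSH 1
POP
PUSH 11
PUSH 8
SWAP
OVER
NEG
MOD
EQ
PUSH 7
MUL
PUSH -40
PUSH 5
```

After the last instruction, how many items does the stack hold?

3

PUSH 1   → 1
POP      → (empty)
PUSH 11  → 11
PUSH 8   → 11 8
SWAP     → 8 11
OVER     → 8 11 8
NEG      → 8 11 -8
MOD      → 8 3
EQ       → 0
PUSH 7   → 0 7
MUL      → 0
PUSH -40 → 0 -40
PUSH 5   → 0 -40 5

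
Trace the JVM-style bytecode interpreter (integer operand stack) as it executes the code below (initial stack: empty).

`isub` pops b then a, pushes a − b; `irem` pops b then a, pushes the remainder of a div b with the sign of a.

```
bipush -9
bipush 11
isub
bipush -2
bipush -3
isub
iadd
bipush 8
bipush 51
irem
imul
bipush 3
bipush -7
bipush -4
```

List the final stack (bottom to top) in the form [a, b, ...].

bipush -9 : -9
bipush 11 : -9 11
isub      : -20
bipush -2 : -20 -2
bipush -3 : -20 -2 -3
isub      : -20 1
iadd      : -19
bipush 8  : -19 8
bipush 51 : -19 8 51
irem      : -19 8
imul      : -152
bipush 3  : -152 3
bipush -7 : -152 3 -7
bipush -4 : -152 3 -7 -4

[-152, 3, -7, -4]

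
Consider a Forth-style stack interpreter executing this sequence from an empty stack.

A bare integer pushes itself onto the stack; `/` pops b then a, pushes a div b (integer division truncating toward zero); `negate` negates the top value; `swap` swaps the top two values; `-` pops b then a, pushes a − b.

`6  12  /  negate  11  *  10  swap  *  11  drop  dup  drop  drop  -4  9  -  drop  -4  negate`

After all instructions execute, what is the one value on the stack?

6      → [6]
12     → [6, 12]
/      → [0]
negate → [0]
11     → [0, 11]
*      → [0]
10     → [0, 10]
swap   → [10, 0]
*      → [0]
11     → [0, 11]
drop   → [0]
dup    → [0, 0]
drop   → [0]
drop   → []
-4     → [-4]
9      → [-4, 9]
-      → [-13]
drop   → []
-4     → [-4]
negate → [4]

4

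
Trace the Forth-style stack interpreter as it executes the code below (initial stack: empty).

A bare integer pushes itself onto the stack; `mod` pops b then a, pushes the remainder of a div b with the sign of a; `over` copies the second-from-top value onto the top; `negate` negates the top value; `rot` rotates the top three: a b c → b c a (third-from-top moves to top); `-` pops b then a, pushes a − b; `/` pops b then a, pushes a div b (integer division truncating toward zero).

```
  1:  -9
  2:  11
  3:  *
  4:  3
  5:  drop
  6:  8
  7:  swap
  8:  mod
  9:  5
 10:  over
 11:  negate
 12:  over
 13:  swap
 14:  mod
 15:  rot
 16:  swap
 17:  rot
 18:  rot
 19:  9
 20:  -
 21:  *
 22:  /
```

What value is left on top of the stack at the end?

-9     : [-9]
11     : [-9, 11]
*      : [-99]
3      : [-99, 3]
drop   : [-99]
8      : [-99, 8]
swap   : [8, -99]
mod    : [8]
5      : [8, 5]
over   : [8, 5, 8]
negate : [8, 5, -8]
over   : [8, 5, -8, 5]
swap   : [8, 5, 5, -8]
mod    : [8, 5, 5]
rot    : [5, 5, 8]
swap   : [5, 8, 5]
rot    : [8, 5, 5]
rot    : [5, 5, 8]
9      : [5, 5, 8, 9]
-      : [5, 5, -1]
*      : [5, -5]
/      : [-1]

-1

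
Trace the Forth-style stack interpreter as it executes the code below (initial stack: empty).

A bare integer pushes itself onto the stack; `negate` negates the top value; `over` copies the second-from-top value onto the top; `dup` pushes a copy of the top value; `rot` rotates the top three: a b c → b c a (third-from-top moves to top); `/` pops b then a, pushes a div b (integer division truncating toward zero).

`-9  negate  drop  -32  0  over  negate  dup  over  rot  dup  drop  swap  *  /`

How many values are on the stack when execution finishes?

3

-9     : -9
negate : 9
drop   : (empty)
-32    : -32
0      : -32 0
over   : -32 0 -32
negate : -32 0 32
dup    : -32 0 32 32
over   : -32 0 32 32 32
rot    : -32 0 32 32 32
dup    : -32 0 32 32 32 32
drop   : -32 0 32 32 32
swap   : -32 0 32 32 32
*      : -32 0 32 1024
/      : -32 0 0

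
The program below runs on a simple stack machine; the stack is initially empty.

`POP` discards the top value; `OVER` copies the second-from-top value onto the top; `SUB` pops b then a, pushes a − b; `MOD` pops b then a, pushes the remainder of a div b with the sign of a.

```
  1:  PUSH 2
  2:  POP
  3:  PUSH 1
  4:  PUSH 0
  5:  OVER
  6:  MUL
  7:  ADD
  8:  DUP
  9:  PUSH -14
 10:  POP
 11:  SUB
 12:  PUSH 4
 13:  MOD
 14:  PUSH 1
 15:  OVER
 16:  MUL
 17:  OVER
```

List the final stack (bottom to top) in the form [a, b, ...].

PUSH 2   -> 2
POP      -> (empty)
PUSH 1   -> 1
PUSH 0   -> 1 0
OVER     -> 1 0 1
MUL      -> 1 0
ADD      -> 1
DUP      -> 1 1
PUSH -14 -> 1 1 -14
POP      -> 1 1
SUB      -> 0
PUSH 4   -> 0 4
MOD      -> 0
PUSH 1   -> 0 1
OVER     -> 0 1 0
MUL      -> 0 0
OVER     -> 0 0 0

[0, 0, 0]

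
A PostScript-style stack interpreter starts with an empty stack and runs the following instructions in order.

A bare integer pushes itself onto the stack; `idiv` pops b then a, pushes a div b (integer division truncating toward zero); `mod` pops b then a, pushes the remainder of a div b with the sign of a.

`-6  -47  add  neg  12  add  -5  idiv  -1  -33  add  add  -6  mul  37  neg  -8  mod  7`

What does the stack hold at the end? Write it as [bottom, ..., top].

-6   : [-6]
-47  : [-6, -47]
add  : [-53]
neg  : [53]
12   : [53, 12]
add  : [65]
-5   : [65, -5]
idiv : [-13]
-1   : [-13, -1]
-33  : [-13, -1, -33]
add  : [-13, -34]
add  : [-47]
-6   : [-47, -6]
mul  : [282]
37   : [282, 37]
neg  : [282, -37]
-8   : [282, -37, -8]
mod  : [282, -5]
7    : [282, -5, 7]

[282, -5, 7]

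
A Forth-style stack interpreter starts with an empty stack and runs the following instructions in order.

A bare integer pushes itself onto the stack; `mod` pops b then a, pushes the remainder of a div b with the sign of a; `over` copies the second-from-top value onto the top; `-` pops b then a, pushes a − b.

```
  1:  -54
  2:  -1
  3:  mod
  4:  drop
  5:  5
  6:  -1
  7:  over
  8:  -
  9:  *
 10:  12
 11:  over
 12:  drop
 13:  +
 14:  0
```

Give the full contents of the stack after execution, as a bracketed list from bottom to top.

[-18, 0]

-54  -> [-54]
-1   -> [-54, -1]
mod  -> [0]
drop -> []
5    -> [5]
-1   -> [5, -1]
over -> [5, -1, 5]
-    -> [5, -6]
*    -> [-30]
12   -> [-30, 12]
over -> [-30, 12, -30]
drop -> [-30, 12]
+    -> [-18]
0    -> [-18, 0]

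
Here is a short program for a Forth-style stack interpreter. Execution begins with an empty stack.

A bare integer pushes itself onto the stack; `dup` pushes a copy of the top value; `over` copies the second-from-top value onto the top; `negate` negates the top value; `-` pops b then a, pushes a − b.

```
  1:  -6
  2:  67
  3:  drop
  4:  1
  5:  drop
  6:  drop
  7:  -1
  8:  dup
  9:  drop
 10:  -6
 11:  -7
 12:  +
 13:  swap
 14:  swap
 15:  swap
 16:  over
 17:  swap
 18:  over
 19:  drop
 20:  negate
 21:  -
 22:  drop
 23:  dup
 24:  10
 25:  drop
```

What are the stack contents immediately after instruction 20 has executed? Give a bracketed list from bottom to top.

[-13, -13, 1]

-6     : [-6]
67     : [-6, 67]
drop   : [-6]
1      : [-6, 1]
drop   : [-6]
drop   : []
-1     : [-1]
dup    : [-1, -1]
drop   : [-1]
-6     : [-1, -6]
-7     : [-1, -6, -7]
+      : [-1, -13]
swap   : [-13, -1]
swap   : [-1, -13]
swap   : [-13, -1]
over   : [-13, -1, -13]
swap   : [-13, -13, -1]
over   : [-13, -13, -1, -13]
drop   : [-13, -13, -1]
negate : [-13, -13, 1]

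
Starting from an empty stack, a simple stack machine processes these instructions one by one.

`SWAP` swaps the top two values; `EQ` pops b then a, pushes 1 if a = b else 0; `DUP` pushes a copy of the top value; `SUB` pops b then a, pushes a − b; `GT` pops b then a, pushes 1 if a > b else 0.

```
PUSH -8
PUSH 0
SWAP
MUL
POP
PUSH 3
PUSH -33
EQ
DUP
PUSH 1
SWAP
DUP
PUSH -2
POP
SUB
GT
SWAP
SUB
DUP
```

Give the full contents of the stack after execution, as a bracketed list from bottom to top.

PUSH -8  → [-8]
PUSH 0   → [-8, 0]
SWAP     → [0, -8]
MUL      → [0]
POP      → []
PUSH 3   → [3]
PUSH -33 → [3, -33]
EQ       → [0]
DUP      → [0, 0]
PUSH 1   → [0, 0, 1]
SWAP     → [0, 1, 0]
DUP      → [0, 1, 0, 0]
PUSH -2  → [0, 1, 0, 0, -2]
POP      → [0, 1, 0, 0]
SUB      → [0, 1, 0]
GT       → [0, 1]
SWAP     → [1, 0]
SUB      → [1]
DUP      → [1, 1]

[1, 1]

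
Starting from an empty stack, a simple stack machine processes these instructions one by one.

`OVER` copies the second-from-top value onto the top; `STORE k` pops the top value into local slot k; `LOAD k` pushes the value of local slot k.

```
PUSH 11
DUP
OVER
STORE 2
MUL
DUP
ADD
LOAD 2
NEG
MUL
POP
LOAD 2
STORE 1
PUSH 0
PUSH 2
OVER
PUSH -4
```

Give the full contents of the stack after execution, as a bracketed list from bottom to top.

PUSH 11  11
DUP      11 11
OVER     11 11 11
STORE 2  11 11
MUL      121
DUP      121 121
ADD      242
LOAD 2   242 11
NEG      242 -11
MUL      -2662
POP      (empty)
LOAD 2   11
STORE 1  (empty)
PUSH 0   0
PUSH 2   0 2
OVER     0 2 0
PUSH -4  0 2 0 -4

[0, 2, 0, -4]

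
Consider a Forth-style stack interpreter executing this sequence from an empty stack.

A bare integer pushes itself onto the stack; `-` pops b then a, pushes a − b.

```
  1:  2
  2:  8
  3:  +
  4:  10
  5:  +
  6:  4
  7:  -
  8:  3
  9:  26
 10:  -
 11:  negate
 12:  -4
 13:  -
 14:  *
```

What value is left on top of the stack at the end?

432

2      : [2]
8      : [2, 8]
+      : [10]
10     : [10, 10]
+      : [20]
4      : [20, 4]
-      : [16]
3      : [16, 3]
26     : [16, 3, 26]
-      : [16, -23]
negate : [16, 23]
-4     : [16, 23, -4]
-      : [16, 27]
*      : [432]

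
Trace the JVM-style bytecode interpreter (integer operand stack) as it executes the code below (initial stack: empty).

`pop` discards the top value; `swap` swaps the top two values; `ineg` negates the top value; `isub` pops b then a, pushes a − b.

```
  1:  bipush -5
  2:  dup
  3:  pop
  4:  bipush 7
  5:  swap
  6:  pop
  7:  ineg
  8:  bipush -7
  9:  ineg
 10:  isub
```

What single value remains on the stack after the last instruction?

bipush -5 : [-5]
dup       : [-5, -5]
pop       : [-5]
bipush 7  : [-5, 7]
swap      : [7, -5]
pop       : [7]
ineg      : [-7]
bipush -7 : [-7, -7]
ineg      : [-7, 7]
isub      : [-14]

-14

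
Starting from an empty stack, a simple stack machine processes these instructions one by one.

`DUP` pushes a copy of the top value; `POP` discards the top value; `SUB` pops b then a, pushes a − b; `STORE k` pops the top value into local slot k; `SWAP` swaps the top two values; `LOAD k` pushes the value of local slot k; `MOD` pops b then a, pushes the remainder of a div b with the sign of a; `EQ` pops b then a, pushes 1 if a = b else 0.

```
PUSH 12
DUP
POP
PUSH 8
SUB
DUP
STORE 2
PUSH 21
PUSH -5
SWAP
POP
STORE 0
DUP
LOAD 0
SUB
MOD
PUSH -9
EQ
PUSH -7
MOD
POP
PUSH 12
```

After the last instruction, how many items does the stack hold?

1

PUSH 12  [12]
DUP      [12, 12]
POP      [12]
PUSH 8   [12, 8]
SUB      [4]
DUP      [4, 4]
STORE 2  [4]
PUSH 21  [4, 21]
PUSH -5  [4, 21, -5]
SWAP     [4, -5, 21]
POP      [4, -5]
STORE 0  [4]
DUP      [4, 4]
LOAD 0   [4, 4, -5]
SUB      [4, 9]
MOD      [4]
PUSH -9  [4, -9]
EQ       [0]
PUSH -7  [0, -7]
MOD      [0]
POP      []
PUSH 12  [12]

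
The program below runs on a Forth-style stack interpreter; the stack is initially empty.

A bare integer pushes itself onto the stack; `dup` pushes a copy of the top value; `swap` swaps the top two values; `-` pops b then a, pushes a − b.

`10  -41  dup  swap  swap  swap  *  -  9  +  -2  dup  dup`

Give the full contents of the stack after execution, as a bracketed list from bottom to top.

10   → 10
-41  → 10 -41
dup  → 10 -41 -41
swap → 10 -41 -41
swap → 10 -41 -41
swap → 10 -41 -41
*    → 10 1681
-    → -1671
9    → -1671 9
+    → -1662
-2   → -1662 -2
dup  → -1662 -2 -2
dup  → -1662 -2 -2 -2

[-1662, -2, -2, -2]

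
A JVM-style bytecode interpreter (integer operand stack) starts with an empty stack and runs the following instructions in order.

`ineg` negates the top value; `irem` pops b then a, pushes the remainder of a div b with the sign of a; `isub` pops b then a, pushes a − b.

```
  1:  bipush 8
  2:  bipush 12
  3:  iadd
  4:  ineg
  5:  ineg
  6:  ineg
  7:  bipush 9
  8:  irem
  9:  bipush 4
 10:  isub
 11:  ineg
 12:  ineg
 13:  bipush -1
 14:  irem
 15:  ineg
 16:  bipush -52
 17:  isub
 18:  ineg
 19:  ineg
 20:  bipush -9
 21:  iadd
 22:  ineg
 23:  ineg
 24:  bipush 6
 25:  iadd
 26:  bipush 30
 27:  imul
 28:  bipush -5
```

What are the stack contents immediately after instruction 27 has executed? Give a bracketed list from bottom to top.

bipush 8   : [8]
bipush 12  : [8, 12]
iadd       : [20]
ineg       : [-20]
ineg       : [20]
ineg       : [-20]
bipush 9   : [-20, 9]
irem       : [-2]
bipush 4   : [-2, 4]
isub       : [-6]
ineg       : [6]
ineg       : [-6]
bipush -1  : [-6, -1]
irem       : [0]
ineg       : [0]
bipush -52 : [0, -52]
isub       : [52]
ineg       : [-52]
ineg       : [52]
bipush -9  : [52, -9]
iadd       : [43]
ineg       : [-43]
ineg       : [43]
bipush 6   : [43, 6]
iadd       : [49]
bipush 30  : [49, 30]
imul       : [1470]

[1470]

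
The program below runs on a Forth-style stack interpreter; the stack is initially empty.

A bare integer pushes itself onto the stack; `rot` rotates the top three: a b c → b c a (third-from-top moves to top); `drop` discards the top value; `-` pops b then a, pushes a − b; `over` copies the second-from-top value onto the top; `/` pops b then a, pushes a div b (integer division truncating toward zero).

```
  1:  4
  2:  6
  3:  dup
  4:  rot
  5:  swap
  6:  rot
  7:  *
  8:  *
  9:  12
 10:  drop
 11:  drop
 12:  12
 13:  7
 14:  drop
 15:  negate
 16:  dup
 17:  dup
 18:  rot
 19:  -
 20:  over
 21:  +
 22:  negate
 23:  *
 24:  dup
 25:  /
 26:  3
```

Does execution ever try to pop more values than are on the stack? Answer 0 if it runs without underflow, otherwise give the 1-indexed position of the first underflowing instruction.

0

4       [4]
6       [4, 6]
dup     [4, 6, 6]
rot     [6, 6, 4]
swap    [6, 4, 6]
rot     [4, 6, 6]
*       [4, 36]
*       [144]
12      [144, 12]
drop    [144]
drop    []
12      [12]
7       [12, 7]
drop    [12]
negate  [-12]
dup     [-12, -12]
dup     [-12, -12, -12]
rot     [-12, -12, -12]
-       [-12, 0]
over    [-12, 0, -12]
+       [-12, -12]
negate  [-12, 12]
*       [-144]
dup     [-144, -144]
/       [1]
3       [1, 3]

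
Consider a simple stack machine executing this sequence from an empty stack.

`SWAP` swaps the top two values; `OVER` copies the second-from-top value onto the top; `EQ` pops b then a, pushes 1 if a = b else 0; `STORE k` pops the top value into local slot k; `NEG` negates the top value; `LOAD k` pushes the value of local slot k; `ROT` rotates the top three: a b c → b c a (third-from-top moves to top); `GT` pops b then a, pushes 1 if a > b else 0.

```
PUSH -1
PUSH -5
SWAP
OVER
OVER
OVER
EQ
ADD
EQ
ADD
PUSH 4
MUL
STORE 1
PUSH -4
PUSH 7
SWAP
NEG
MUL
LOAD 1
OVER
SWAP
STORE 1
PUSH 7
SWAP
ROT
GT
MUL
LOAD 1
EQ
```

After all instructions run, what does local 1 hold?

-20

PUSH -1 : [-1]
PUSH -5 : [-1, -5]
SWAP    : [-5, -1]
OVER    : [-5, -1, -5]
OVER    : [-5, -1, -5, -1]
OVER    : [-5, -1, -5, -1, -5]
EQ      : [-5, -1, -5, 0]
ADD     : [-5, -1, -5]
EQ      : [-5, 0]
ADD     : [-5]
PUSH 4  : [-5, 4]
MUL     : [-20]
STORE 1 : []
PUSH -4 : [-4]
PUSH 7  : [-4, 7]
SWAP    : [7, -4]
NEG     : [7, 4]
MUL     : [28]
LOAD 1  : [28, -20]
OVER    : [28, -20, 28]
SWAP    : [28, 28, -20]
STORE 1 : [28, 28]
PUSH 7  : [28, 28, 7]
SWAP    : [28, 7, 28]
ROT     : [7, 28, 28]
GT      : [7, 0]
MUL     : [0]
LOAD 1  : [0, -20]
EQ      : [0]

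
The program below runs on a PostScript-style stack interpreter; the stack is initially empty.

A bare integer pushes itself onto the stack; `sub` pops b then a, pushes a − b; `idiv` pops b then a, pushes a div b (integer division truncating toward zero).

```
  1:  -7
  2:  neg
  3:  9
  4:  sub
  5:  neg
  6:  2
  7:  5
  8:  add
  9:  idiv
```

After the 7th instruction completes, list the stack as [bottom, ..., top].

[2, 2, 5]

-7  → [-7]
neg → [7]
9   → [7, 9]
sub → [-2]
neg → [2]
2   → [2, 2]
5   → [2, 2, 5]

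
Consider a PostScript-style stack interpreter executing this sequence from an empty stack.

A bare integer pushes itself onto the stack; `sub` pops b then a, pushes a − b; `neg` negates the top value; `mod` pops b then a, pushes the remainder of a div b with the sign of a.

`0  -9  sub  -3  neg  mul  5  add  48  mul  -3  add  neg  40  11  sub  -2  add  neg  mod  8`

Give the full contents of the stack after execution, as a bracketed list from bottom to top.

[-21, 8]

0   -> [0]
-9  -> [0, -9]
sub -> [9]
-3  -> [9, -3]
neg -> [9, 3]
mul -> [27]
5   -> [27, 5]
add -> [32]
48  -> [32, 48]
mul -> [1536]
-3  -> [1536, -3]
add -> [1533]
neg -> [-1533]
40  -> [-1533, 40]
11  -> [-1533, 40, 11]
sub -> [-1533, 29]
-2  -> [-1533, 29, -2]
add -> [-1533, 27]
neg -> [-1533, -27]
mod -> [-21]
8   -> [-21, 8]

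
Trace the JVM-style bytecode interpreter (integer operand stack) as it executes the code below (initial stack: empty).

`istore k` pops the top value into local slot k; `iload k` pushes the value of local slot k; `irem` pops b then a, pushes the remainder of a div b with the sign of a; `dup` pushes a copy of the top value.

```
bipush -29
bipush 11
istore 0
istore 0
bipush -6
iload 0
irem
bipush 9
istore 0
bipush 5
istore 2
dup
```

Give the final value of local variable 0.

bipush -29 -> [-29]
bipush 11  -> [-29, 11]
istore 0   -> [-29]
istore 0   -> []
bipush -6  -> [-6]
iload 0    -> [-6, -29]
irem       -> [-6]
bipush 9   -> [-6, 9]
istore 0   -> [-6]
bipush 5   -> [-6, 5]
istore 2   -> [-6]
dup        -> [-6, -6]

9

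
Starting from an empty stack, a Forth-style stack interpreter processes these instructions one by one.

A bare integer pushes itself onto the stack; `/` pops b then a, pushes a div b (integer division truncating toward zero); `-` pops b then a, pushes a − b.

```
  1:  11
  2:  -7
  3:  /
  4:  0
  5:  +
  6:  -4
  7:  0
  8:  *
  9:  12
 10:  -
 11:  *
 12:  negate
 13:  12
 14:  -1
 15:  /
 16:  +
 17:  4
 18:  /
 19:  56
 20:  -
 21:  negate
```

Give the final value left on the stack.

62

11     -> 11
-7     -> 11 -7
/      -> -1
0      -> -1 0
+      -> -1
-4     -> -1 -4
0      -> -1 -4 0
*      -> -1 0
12     -> -1 0 12
-      -> -1 -12
*      -> 12
negate -> -12
12     -> -12 12
-1     -> -12 12 -1
/      -> -12 -12
+      -> -24
4      -> -24 4
/      -> -6
56     -> -6 56
-      -> -62
negate -> 62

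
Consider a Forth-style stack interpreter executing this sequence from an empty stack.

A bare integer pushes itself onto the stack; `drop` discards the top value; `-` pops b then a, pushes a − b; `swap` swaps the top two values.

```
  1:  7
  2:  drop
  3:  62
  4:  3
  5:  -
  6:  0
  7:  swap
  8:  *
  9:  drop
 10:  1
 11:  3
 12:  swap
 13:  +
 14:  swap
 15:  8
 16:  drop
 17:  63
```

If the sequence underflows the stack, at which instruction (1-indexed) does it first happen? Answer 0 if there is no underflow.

14

7    → [7]
drop → []
62   → [62]
3    → [62, 3]
-    → [59]
0    → [59, 0]
swap → [0, 59]
*    → [0]
drop → []
1    → [1]
3    → [1, 3]
swap → [3, 1]
+    → [4]
swap  — needs 2 operands, stack has 1 → underflow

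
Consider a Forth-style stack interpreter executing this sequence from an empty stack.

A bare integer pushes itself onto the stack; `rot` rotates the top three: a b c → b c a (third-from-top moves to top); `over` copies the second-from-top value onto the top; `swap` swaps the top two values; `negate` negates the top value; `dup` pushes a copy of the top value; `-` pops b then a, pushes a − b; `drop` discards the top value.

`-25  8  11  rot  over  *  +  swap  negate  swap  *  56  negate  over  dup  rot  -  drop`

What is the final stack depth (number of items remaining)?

-25    → [-25]
8      → [-25, 8]
11     → [-25, 8, 11]
rot    → [8, 11, -25]
over   → [8, 11, -25, 11]
*      → [8, 11, -275]
+      → [8, -264]
swap   → [-264, 8]
negate → [-264, -8]
swap   → [-8, -264]
*      → [2112]
56     → [2112, 56]
negate → [2112, -56]
over   → [2112, -56, 2112]
dup    → [2112, -56, 2112, 2112]
rot    → [2112, 2112, 2112, -56]
-      → [2112, 2112, 2168]
drop   → [2112, 2112]

2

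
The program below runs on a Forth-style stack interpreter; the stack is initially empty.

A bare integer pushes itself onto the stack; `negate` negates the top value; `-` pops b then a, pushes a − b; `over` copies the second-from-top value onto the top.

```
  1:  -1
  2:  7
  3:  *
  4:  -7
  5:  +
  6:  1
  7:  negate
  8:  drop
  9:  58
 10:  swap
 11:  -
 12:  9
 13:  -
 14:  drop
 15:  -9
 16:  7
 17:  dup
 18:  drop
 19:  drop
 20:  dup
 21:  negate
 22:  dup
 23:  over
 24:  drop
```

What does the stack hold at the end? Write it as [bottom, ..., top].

-1      -1
7       -1 7
*       -7
-7      -7 -7
+       -14
1       -14 1
negate  -14 -1
drop    -14
58      -14 58
swap    58 -14
-       72
9       72 9
-       63
drop    (empty)
-9      -9
7       -9 7
dup     -9 7 7
drop    -9 7
drop    -9
dup     -9 -9
negate  -9 9
dup     -9 9 9
over    -9 9 9 9
drop    -9 9 9

[-9, 9, 9]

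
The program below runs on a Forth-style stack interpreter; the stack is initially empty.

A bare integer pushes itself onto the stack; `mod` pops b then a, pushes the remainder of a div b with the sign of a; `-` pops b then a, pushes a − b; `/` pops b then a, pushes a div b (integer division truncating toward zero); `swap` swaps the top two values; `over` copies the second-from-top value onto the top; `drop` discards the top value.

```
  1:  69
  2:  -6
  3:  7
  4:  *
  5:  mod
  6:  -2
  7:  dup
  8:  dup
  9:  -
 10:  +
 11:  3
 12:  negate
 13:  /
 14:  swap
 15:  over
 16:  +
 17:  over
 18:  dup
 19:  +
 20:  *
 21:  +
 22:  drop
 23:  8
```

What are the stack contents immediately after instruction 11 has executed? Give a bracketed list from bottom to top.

[27, -2, 3]

69  -> [69]
-6  -> [69, -6]
7   -> [69, -6, 7]
*   -> [69, -42]
mod -> [27]
-2  -> [27, -2]
dup -> [27, -2, -2]
dup -> [27, -2, -2, -2]
-   -> [27, -2, 0]
+   -> [27, -2]
3   -> [27, -2, 3]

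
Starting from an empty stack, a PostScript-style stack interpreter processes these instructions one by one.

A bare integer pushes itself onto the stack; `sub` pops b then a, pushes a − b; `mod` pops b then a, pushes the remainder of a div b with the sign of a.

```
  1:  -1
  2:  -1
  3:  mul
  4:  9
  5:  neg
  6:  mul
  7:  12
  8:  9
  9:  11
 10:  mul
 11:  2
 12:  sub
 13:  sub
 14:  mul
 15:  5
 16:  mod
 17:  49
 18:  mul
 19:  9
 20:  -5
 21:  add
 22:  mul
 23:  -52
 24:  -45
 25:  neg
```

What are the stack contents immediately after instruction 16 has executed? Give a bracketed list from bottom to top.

[0]

-1  → -1
-1  → -1 -1
mul → 1
9   → 1 9
neg → 1 -9
mul → -9
12  → -9 12
9   → -9 12 9
11  → -9 12 9 11
mul → -9 12 99
2   → -9 12 99 2
sub → -9 12 97
sub → -9 -85
mul → 765
5   → 765 5
mod → 0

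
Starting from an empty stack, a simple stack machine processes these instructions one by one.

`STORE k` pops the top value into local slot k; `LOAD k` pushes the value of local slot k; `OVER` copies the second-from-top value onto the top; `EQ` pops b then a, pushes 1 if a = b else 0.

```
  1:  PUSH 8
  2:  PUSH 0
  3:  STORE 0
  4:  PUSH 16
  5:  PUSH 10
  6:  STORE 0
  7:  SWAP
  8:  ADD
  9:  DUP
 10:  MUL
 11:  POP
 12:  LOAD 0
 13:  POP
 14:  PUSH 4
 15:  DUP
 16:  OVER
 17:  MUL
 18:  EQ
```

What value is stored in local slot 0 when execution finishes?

10

PUSH 8  : 8
PUSH 0  : 8 0
STORE 0 : 8
PUSH 16 : 8 16
PUSH 10 : 8 16 10
STORE 0 : 8 16
SWAP    : 16 8
ADD     : 24
DUP     : 24 24
MUL     : 576
POP     : (empty)
LOAD 0  : 10
POP     : (empty)
PUSH 4  : 4
DUP     : 4 4
OVER    : 4 4 4
MUL     : 4 16
EQ      : 0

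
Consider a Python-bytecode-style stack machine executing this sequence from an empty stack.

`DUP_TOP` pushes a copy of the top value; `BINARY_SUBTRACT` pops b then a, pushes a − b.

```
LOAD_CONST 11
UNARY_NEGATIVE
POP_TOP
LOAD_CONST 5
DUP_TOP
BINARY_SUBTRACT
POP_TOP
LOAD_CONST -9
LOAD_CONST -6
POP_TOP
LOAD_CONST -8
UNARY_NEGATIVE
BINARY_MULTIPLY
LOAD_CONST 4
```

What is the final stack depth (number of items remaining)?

2

LOAD_CONST 11    [11]
UNARY_NEGATIVE   [-11]
POP_TOP          []
LOAD_CONST 5     [5]
DUP_TOP          [5, 5]
BINARY_SUBTRACT  [0]
POP_TOP          []
LOAD_CONST -9    [-9]
LOAD_CONST -6    [-9, -6]
POP_TOP          [-9]
LOAD_CONST -8    [-9, -8]
UNARY_NEGATIVE   [-9, 8]
BINARY_MULTIPLY  [-72]
LOAD_CONST 4     [-72, 4]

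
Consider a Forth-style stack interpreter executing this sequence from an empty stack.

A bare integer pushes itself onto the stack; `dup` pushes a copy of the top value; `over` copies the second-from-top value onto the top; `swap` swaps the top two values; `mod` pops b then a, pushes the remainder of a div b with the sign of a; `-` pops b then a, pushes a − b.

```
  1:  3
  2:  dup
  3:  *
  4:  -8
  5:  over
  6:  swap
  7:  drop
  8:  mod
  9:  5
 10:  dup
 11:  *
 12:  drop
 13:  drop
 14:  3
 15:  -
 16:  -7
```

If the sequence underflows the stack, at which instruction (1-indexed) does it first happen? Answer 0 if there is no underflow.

15

3    -> [3]
dup  -> [3, 3]
*    -> [9]
-8   -> [9, -8]
over -> [9, -8, 9]
swap -> [9, 9, -8]
drop -> [9, 9]
mod  -> [0]
5    -> [0, 5]
dup  -> [0, 5, 5]
*    -> [0, 25]
drop -> [0]
drop -> []
3    -> [3]
-  — needs 2 operands, stack has 1 → underflow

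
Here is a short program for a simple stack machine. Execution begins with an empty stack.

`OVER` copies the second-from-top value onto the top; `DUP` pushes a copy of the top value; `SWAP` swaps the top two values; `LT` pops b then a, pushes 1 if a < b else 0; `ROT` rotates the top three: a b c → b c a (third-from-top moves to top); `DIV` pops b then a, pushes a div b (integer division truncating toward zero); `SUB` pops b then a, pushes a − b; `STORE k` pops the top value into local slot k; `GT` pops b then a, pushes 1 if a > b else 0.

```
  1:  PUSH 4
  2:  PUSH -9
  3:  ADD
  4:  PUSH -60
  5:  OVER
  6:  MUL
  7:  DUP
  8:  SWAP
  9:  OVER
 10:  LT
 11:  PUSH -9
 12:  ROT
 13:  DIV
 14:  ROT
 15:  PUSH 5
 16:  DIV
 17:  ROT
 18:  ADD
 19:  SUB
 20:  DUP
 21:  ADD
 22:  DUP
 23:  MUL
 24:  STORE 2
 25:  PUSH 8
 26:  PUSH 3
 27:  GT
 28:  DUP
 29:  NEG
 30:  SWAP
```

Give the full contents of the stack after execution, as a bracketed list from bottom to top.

[-1, 1]

PUSH 4   → 4
PUSH -9  → 4 -9
ADD      → -5
PUSH -60 → -5 -60
OVER     → -5 -60 -5
MUL      → -5 300
DUP      → -5 300 300
SWAP     → -5 300 300
OVER     → -5 300 300 300
LT       → -5 300 0
PUSH -9  → -5 300 0 -9
ROT      → -5 0 -9 300
DIV      → -5 0 0
ROT      → 0 0 -5
PUSH 5   → 0 0 -5 5
DIV      → 0 0 -1
ROT      → 0 -1 0
ADD      → 0 -1
SUB      → 1
DUP      → 1 1
ADD      → 2
DUP      → 2 2
MUL      → 4
STORE 2  → (empty)
PUSH 8   → 8
PUSH 3   → 8 3
GT       → 1
DUP      → 1 1
NEG      → 1 -1
SWAP     → -1 1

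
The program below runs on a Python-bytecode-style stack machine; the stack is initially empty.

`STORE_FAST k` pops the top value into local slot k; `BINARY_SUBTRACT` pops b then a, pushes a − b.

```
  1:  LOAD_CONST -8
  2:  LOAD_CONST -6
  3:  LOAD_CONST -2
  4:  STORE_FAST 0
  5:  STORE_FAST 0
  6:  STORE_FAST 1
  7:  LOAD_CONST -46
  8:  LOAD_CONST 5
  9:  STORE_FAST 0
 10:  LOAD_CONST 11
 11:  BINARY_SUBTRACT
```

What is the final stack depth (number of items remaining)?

1

LOAD_CONST -8    [-8]
LOAD_CONST -6    [-8, -6]
LOAD_CONST -2    [-8, -6, -2]
STORE_FAST 0     [-8, -6]
STORE_FAST 0     [-8]
STORE_FAST 1     []
LOAD_CONST -46   [-46]
LOAD_CONST 5     [-46, 5]
STORE_FAST 0     [-46]
LOAD_CONST 11    [-46, 11]
BINARY_SUBTRACT  [-57]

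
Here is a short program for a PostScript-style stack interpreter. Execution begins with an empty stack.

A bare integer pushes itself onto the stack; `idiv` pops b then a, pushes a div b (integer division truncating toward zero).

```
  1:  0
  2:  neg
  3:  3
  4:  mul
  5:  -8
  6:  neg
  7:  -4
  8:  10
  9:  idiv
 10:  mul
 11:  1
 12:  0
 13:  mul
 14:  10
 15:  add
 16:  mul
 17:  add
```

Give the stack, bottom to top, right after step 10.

[0, 0]

0    -> 0
neg  -> 0
3    -> 0 3
mul  -> 0
-8   -> 0 -8
neg  -> 0 8
-4   -> 0 8 -4
10   -> 0 8 -4 10
idiv -> 0 8 0
mul  -> 0 0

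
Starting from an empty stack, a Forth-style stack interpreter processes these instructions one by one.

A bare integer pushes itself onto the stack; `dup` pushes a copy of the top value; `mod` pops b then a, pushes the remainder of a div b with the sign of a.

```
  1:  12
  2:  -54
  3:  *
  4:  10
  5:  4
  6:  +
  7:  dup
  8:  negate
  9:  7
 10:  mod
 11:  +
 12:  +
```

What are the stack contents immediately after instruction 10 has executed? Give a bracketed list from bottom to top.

[-648, 14, 0]

12     -> 12
-54    -> 12 -54
*      -> -648
10     -> -648 10
4      -> -648 10 4
+      -> -648 14
dup    -> -648 14 14
negate -> -648 14 -14
7      -> -648 14 -14 7
mod    -> -648 14 0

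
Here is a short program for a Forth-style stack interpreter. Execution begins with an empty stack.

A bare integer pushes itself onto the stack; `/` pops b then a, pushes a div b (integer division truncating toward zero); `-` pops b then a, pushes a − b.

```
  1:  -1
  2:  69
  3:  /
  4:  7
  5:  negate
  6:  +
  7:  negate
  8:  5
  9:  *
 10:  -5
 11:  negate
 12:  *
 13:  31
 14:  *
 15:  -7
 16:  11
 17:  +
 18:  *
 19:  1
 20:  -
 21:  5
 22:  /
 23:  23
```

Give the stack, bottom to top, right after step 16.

[5425, -7, 11]

-1     -> [-1]
69     -> [-1, 69]
/      -> [0]
7      -> [0, 7]
negate -> [0, -7]
+      -> [-7]
negate -> [7]
5      -> [7, 5]
*      -> [35]
-5     -> [35, -5]
negate -> [35, 5]
*      -> [175]
31     -> [175, 31]
*      -> [5425]
-7     -> [5425, -7]
11     -> [5425, -7, 11]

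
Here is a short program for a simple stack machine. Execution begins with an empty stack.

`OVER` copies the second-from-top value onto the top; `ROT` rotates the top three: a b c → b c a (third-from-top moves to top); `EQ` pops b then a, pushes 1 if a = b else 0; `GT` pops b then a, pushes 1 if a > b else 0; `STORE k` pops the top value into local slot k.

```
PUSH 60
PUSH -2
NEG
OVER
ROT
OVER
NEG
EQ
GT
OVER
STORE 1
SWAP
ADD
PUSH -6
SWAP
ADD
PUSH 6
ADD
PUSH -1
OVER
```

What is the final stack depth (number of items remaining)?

3

PUSH 60  [60]
PUSH -2  [60, -2]
NEG      [60, 2]
OVER     [60, 2, 60]
ROT      [2, 60, 60]
OVER     [2, 60, 60, 60]
NEG      [2, 60, 60, -60]
EQ       [2, 60, 0]
GT       [2, 1]
OVER     [2, 1, 2]
STORE 1  [2, 1]
SWAP     [1, 2]
ADD      [3]
PUSH -6  [3, -6]
SWAP     [-6, 3]
ADD      [-3]
PUSH 6   [-3, 6]
ADD      [3]
PUSH -1  [3, -1]
OVER     [3, -1, 3]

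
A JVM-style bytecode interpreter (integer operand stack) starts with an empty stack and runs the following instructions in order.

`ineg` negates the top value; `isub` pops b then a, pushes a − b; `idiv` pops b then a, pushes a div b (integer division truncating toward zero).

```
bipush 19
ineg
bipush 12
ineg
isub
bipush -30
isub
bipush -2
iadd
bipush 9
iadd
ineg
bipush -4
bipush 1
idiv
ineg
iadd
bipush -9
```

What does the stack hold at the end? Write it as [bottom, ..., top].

[-26, -9]

bipush 19   19
ineg        -19
bipush 12   -19 12
ineg        -19 -12
isub        -7
bipush -30  -7 -30
isub        23
bipush -2   23 -2
iadd        21
bipush 9    21 9
iadd        30
ineg        -30
bipush -4   -30 -4
bipush 1    -30 -4 1
idiv        -30 -4
ineg        -30 4
iadd        -26
bipush -9   -26 -9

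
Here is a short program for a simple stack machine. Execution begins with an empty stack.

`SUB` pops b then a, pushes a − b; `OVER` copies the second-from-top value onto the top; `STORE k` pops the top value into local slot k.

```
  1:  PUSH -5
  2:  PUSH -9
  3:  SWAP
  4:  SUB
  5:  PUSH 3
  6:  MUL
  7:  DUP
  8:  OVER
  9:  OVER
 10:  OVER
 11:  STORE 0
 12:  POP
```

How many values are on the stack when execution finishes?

PUSH -5 → [-5]
PUSH -9 → [-5, -9]
SWAP    → [-9, -5]
SUB     → [-4]
PUSH 3  → [-4, 3]
MUL     → [-12]
DUP     → [-12, -12]
OVER    → [-12, -12, -12]
OVER    → [-12, -12, -12, -12]
OVER    → [-12, -12, -12, -12, -12]
STORE 0 → [-12, -12, -12, -12]
POP     → [-12, -12, -12]

3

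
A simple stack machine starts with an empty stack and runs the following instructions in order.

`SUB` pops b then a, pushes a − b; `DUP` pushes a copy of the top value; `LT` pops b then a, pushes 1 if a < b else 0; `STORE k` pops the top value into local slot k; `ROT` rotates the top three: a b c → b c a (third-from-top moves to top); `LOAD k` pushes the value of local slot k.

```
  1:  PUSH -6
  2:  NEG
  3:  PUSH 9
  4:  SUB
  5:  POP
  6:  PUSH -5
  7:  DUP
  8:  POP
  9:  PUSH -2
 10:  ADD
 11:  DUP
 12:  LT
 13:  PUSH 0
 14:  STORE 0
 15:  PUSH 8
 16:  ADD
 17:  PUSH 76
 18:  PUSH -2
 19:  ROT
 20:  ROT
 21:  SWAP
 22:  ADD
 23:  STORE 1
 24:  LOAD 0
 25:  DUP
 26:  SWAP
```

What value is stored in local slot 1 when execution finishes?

PUSH -6 : -6
NEG     : 6
PUSH 9  : 6 9
SUB     : -3
POP     : (empty)
PUSH -5 : -5
DUP     : -5 -5
POP     : -5
PUSH -2 : -5 -2
ADD     : -7
DUP     : -7 -7
LT      : 0
PUSH 0  : 0 0
STORE 0 : 0
PUSH 8  : 0 8
ADD     : 8
PUSH 76 : 8 76
PUSH -2 : 8 76 -2
ROT     : 76 -2 8
ROT     : -2 8 76
SWAP    : -2 76 8
ADD     : -2 84
STORE 1 : -2
LOAD 0  : -2 0
DUP     : -2 0 0
SWAP    : -2 0 0

84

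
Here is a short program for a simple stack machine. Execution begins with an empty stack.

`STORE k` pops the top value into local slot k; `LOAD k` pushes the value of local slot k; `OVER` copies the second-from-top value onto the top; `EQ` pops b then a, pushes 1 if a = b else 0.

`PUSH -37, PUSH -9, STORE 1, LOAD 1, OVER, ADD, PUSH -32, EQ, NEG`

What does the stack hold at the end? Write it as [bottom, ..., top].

[-37, 0]

PUSH -37 -> [-37]
PUSH -9  -> [-37, -9]
STORE 1  -> [-37]
LOAD 1   -> [-37, -9]
OVER     -> [-37, -9, -37]
ADD      -> [-37, -46]
PUSH -32 -> [-37, -46, -32]
EQ       -> [-37, 0]
NEG      -> [-37, 0]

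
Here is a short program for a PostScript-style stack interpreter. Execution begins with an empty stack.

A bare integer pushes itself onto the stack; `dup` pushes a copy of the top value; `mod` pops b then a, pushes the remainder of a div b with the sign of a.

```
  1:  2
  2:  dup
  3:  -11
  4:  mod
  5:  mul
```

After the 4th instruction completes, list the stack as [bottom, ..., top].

2    [2]
dup  [2, 2]
-11  [2, 2, -11]
mod  [2, 2]

[2, 2]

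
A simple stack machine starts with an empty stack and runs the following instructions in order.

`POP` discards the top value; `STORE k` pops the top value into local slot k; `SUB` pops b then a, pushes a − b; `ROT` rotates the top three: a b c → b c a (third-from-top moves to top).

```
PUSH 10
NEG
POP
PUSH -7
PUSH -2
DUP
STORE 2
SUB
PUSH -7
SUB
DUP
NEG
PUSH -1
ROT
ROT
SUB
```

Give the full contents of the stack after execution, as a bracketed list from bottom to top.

[-1, 4]

PUSH 10 -> [10]
NEG     -> [-10]
POP     -> []
PUSH -7 -> [-7]
PUSH -2 -> [-7, -2]
DUP     -> [-7, -2, -2]
STORE 2 -> [-7, -2]
SUB     -> [-5]
PUSH -7 -> [-5, -7]
SUB     -> [2]
DUP     -> [2, 2]
NEG     -> [2, -2]
PUSH -1 -> [2, -2, -1]
ROT     -> [-2, -1, 2]
ROT     -> [-1, 2, -2]
SUB     -> [-1, 4]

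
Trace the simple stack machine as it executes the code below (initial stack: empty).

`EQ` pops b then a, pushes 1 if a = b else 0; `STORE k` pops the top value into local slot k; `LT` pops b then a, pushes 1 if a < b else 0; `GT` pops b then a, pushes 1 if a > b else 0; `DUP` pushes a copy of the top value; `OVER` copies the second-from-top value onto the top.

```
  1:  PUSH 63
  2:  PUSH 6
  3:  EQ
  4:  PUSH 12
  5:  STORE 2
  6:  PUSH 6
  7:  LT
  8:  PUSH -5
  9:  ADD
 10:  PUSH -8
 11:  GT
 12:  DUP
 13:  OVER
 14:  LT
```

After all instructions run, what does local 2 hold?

12

PUSH 63 → [63]
PUSH 6  → [63, 6]
EQ      → [0]
PUSH 12 → [0, 12]
STORE 2 → [0]
PUSH 6  → [0, 6]
LT      → [1]
PUSH -5 → [1, -5]
ADD     → [-4]
PUSH -8 → [-4, -8]
GT      → [1]
DUP     → [1, 1]
OVER    → [1, 1, 1]
LT      → [1, 0]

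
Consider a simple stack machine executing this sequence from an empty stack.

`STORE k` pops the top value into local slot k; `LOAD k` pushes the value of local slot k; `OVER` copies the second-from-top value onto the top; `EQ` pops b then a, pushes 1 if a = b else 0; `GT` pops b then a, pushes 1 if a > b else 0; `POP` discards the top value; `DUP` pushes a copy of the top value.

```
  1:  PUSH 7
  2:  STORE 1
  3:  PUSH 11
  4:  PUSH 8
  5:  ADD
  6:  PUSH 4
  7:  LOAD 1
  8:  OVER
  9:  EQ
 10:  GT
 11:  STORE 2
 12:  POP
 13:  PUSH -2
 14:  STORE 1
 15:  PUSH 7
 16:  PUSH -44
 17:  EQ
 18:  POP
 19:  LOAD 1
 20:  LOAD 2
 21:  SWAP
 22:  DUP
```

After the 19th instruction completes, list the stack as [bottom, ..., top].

PUSH 7   → 7
STORE 1  → (empty)
PUSH 11  → 11
PUSH 8   → 11 8
ADD      → 19
PUSH 4   → 19 4
LOAD 1   → 19 4 7
OVER     → 19 4 7 4
EQ       → 19 4 0
GT       → 19 1
STORE 2  → 19
POP      → (empty)
PUSH -2  → -2
STORE 1  → (empty)
PUSH 7   → 7
PUSH -44 → 7 -44
EQ       → 0
POP      → (empty)
LOAD 1   → -2

[-2]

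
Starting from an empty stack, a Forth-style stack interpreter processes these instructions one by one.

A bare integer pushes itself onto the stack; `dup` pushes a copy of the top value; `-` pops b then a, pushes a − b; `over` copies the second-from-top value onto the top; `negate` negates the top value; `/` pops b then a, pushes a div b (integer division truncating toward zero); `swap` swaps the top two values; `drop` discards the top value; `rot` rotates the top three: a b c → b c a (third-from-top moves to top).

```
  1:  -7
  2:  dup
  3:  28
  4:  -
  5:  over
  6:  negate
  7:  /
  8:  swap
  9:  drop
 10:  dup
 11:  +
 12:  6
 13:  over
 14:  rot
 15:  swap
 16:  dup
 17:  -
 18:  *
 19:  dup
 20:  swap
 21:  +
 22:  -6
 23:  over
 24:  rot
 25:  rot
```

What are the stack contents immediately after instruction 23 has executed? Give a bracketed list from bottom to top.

[6, 0, -6, 0]

-7     -> -7
dup    -> -7 -7
28     -> -7 -7 28
-      -> -7 -35
over   -> -7 -35 -7
negate -> -7 -35 7
/      -> -7 -5
swap   -> -5 -7
drop   -> -5
dup    -> -5 -5
+      -> -10
6      -> -10 6
over   -> -10 6 -10
rot    -> 6 -10 -10
swap   -> 6 -10 -10
dup    -> 6 -10 -10 -10
-      -> 6 -10 0
*      -> 6 0
dup    -> 6 0 0
swap   -> 6 0 0
+      -> 6 0
-6     -> 6 0 -6
over   -> 6 0 -6 0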